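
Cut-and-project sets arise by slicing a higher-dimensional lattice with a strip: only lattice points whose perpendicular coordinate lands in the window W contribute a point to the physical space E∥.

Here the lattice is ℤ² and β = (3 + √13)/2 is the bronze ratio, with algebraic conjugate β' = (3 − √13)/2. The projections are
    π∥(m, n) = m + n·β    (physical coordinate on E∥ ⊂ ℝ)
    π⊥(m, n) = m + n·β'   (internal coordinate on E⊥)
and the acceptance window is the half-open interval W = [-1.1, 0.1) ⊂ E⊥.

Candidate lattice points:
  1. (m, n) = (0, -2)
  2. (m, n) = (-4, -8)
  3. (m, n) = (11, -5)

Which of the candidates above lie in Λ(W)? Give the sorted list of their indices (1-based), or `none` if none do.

Compute β' = (3−√13)/2 = -0.3028, so π⊥(m,n) = m -0.3028·n.
[1] lift (0,-2): star map gives 0.6056; window check -1.1 ≤ 0.6056 < 0.1 is false → out
[2] lift (-4,-8): star map gives -1.5778; window check -1.1 ≤ -1.5778 < 0.1 is false → out
[3] lift (11,-5): star map gives 12.5139; window check -1.1 ≤ 12.5139 < 0.1 is false → out

none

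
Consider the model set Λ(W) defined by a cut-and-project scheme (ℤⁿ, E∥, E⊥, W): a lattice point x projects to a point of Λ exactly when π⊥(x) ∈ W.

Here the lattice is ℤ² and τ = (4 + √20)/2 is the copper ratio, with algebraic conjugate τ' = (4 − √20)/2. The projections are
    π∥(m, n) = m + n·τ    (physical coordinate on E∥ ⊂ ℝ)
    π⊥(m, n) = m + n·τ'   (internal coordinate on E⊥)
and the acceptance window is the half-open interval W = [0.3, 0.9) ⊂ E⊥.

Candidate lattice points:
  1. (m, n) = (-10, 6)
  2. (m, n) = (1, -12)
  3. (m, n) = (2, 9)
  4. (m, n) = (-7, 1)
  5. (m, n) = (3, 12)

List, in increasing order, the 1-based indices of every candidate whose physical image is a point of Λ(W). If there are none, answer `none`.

τ' = (4−√20)/2 ≈ -0.236068.
[1] lift (-10,6): star map gives -11.416408; window check 0.3 ≤ -11.416408 < 0.9 is false → out
[2] lift (1,-12): star map gives 3.832816; window check 0.3 ≤ 3.832816 < 0.9 is false → out
[3] lift (2,9): star map gives -0.124612; window check 0.3 ≤ -0.124612 < 0.9 is false → out
[4] lift (-7,1): star map gives -7.236068; window check 0.3 ≤ -7.236068 < 0.9 is false → out
[5] lift (3,12): star map gives 0.167184; window check 0.3 ≤ 0.167184 < 0.9 is false → out

none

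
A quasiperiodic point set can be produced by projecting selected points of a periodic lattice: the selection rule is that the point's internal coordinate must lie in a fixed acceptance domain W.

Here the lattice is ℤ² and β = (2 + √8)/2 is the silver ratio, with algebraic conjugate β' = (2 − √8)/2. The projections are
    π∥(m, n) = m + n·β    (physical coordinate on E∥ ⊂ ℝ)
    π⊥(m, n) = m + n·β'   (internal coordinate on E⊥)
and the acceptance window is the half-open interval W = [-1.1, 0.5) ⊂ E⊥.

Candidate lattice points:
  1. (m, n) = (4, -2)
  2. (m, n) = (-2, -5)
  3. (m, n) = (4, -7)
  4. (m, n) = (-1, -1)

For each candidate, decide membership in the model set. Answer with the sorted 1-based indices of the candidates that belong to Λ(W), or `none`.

2, 4

β' = (2−√8)/2 ≈ -0.41421.
[1] lift (4,-2): star map gives 4.82843; window check -1.1 ≤ 4.82843 < 0.5 is false → out
[2] lift (-2,-5): star map gives 0.07107; window check -1.1 ≤ 0.07107 < 0.5 is true → IN Λ
[3] lift (4,-7): star map gives 6.89949; window check -1.1 ≤ 6.89949 < 0.5 is false → out
[4] lift (-1,-1): star map gives -0.58579; window check -1.1 ≤ -0.58579 < 0.5 is true → IN Λ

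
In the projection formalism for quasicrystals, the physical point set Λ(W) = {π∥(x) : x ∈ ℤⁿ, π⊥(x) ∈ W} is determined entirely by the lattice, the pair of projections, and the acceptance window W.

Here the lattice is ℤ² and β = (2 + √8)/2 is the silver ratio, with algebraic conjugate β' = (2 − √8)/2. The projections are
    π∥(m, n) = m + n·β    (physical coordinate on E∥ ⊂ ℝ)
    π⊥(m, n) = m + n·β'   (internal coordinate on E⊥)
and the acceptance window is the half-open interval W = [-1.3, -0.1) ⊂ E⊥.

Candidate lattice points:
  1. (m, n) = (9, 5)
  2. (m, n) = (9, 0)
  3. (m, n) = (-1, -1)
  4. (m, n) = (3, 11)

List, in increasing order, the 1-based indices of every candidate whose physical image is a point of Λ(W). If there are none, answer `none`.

3

β' = (2−√8)/2 ≈ -0.4142.
#1 (9,5): internal coord 9 + (5)·β' = +6.9289; +6.9289 ∉ [-1.3, -0.1) → out
#2 (9,0): internal coord 9 + (0)·β' = +9.0000; +9.0000 ∉ [-1.3, -0.1) → out
#3 (-1,-1): internal coord -1 + (-1)·β' = -0.5858; -0.5858 ∈ [-1.3, -0.1) → IN Λ
#4 (3,11): internal coord 3 + (11)·β' = -1.5563; -1.5563 ∉ [-1.3, -0.1) → out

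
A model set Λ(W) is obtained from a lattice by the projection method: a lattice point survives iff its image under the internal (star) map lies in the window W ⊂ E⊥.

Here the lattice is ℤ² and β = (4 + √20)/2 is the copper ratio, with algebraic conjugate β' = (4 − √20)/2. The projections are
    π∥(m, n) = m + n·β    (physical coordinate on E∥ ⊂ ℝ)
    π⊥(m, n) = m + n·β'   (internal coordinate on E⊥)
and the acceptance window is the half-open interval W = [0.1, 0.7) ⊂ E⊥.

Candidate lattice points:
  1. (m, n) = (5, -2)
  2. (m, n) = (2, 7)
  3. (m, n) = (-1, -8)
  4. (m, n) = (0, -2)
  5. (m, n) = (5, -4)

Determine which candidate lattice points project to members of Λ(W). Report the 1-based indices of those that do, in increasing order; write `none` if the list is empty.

2, 4

Numerically β ≈ 4.236068 and β' = −1/β ≈ -0.236068.
[1] lift (5,-2): star map gives 5.472136; window check 0.1 ≤ 5.472136 < 0.7 is false → out
[2] lift (2,7): star map gives 0.347524; window check 0.1 ≤ 0.347524 < 0.7 is true → IN Λ
[3] lift (-1,-8): star map gives 0.888544; window check 0.1 ≤ 0.888544 < 0.7 is false → out
[4] lift (0,-2): star map gives 0.472136; window check 0.1 ≤ 0.472136 < 0.7 is true → IN Λ
[5] lift (5,-4): star map gives 5.944272; window check 0.1 ≤ 5.944272 < 0.7 is false → out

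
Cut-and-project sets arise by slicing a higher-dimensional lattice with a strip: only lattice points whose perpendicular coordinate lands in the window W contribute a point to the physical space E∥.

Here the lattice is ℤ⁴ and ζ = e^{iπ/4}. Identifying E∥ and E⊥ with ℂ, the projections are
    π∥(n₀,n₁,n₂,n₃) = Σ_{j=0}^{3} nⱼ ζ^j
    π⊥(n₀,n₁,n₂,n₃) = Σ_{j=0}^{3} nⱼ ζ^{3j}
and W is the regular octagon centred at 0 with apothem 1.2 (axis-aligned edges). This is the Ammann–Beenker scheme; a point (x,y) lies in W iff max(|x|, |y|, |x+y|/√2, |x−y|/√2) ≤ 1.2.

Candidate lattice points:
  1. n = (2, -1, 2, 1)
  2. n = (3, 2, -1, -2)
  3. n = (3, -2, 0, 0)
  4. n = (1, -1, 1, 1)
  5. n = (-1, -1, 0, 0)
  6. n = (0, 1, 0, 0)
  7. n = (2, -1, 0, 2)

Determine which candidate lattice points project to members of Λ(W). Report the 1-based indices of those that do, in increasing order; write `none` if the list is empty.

2, 5, 6

Internal map: ζ^{3j} for j=0..3 gives (1,0), (−√2/2,√2/2), (0,−1), (√2/2,√2/2).
candidate 1: n = (2, -1, 2, 1) → π⊥ ≈ (+3.414214, -2.000000); max(|x|,|y|,|x±y|/√2) = 3.828427 > 1.2 ⇒ ∉ W
candidate 2: n = (3, 2, -1, -2) → π⊥ ≈ (+0.171573, +1.000000); max(|x|,|y|,|x±y|/√2) = 1.000000 ≤ 1.2 ⇒ ∈ W
candidate 3: n = (3, -2, 0, 0) → π⊥ ≈ (+4.414214, -1.414214); max(|x|,|y|,|x±y|/√2) = 4.414214 > 1.2 ⇒ ∉ W
candidate 4: n = (1, -1, 1, 1) → π⊥ ≈ (+2.414214, -1.000000); max(|x|,|y|,|x±y|/√2) = 2.414214 > 1.2 ⇒ ∉ W
candidate 5: n = (-1, -1, 0, 0) → π⊥ ≈ (-0.292893, -0.707107); max(|x|,|y|,|x±y|/√2) = 0.707107 ≤ 1.2 ⇒ ∈ W
candidate 6: n = (0, 1, 0, 0) → π⊥ ≈ (-0.707107, +0.707107); max(|x|,|y|,|x±y|/√2) = 1.000000 ≤ 1.2 ⇒ ∈ W
candidate 7: n = (2, -1, 0, 2) → π⊥ ≈ (+4.121320, +0.707107); max(|x|,|y|,|x±y|/√2) = 4.121320 > 1.2 ⇒ ∉ W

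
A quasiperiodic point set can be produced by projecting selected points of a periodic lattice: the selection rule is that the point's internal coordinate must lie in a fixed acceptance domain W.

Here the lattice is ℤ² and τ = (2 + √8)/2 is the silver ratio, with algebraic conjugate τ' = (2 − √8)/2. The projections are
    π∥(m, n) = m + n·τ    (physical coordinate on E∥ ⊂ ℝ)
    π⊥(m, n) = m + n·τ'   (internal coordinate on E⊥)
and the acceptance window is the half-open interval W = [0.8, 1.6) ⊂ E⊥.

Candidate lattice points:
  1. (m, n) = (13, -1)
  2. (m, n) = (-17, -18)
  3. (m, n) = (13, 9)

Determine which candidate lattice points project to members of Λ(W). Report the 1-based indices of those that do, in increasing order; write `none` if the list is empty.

Compute τ' = (2−√8)/2 = -0.414214, so π⊥(m,n) = m -0.414214·n.
#1 (13,-1): internal coord 13 + (-1)·τ' = +13.414214; +13.414214 ∉ [0.8, 1.6) → out
#2 (-17,-18): internal coord -17 + (-18)·τ' = -9.544156; -9.544156 ∉ [0.8, 1.6) → out
#3 (13,9): internal coord 13 + (9)·τ' = +9.272078; +9.272078 ∉ [0.8, 1.6) → out

none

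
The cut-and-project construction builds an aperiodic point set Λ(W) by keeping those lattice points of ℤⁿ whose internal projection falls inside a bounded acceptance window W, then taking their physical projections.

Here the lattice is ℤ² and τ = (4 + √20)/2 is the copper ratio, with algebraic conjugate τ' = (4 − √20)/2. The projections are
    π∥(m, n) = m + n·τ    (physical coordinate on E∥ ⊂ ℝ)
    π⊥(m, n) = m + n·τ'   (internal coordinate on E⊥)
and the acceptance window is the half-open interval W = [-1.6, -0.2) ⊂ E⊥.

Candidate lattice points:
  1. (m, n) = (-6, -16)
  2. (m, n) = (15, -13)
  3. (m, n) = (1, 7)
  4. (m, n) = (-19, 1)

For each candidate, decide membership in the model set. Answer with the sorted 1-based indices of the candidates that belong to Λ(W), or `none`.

3

τ' = (4−√20)/2 ≈ -0.23607.
[1] lift (-6,-16): star map gives -2.22291; window check -1.6 ≤ -2.22291 < -0.2 is false → out
[2] lift (15,-13): star map gives 18.06888; window check -1.6 ≤ 18.06888 < -0.2 is false → out
[3] lift (1,7): star map gives -0.65248; window check -1.6 ≤ -0.65248 < -0.2 is true → IN Λ
[4] lift (-19,1): star map gives -19.23607; window check -1.6 ≤ -19.23607 < -0.2 is false → out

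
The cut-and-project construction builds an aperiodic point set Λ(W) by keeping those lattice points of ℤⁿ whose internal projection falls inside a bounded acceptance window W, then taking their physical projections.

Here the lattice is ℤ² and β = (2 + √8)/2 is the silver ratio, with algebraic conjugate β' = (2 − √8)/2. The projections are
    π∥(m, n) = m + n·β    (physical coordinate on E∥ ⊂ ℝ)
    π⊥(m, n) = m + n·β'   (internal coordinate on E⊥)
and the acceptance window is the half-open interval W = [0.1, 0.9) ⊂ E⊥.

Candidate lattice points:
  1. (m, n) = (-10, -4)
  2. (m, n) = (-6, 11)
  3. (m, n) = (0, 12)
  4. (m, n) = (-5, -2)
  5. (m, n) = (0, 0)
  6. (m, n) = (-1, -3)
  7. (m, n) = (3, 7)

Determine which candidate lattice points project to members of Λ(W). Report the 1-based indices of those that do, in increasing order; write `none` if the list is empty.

Compute β' = (2−√8)/2 = -0.4142, so π⊥(m,n) = m -0.4142·n.
candidate 1: (m,n)=(-10,-4) → π∥ = -10-4·β ≈ -19.6569, π⊥ = -10-4·β' ≈ -8.3431 ∉ [0.1, 0.9) ⇒ out
candidate 2: (m,n)=(-6,11) → π∥ = -6+11·β ≈ 20.5563, π⊥ = -6+11·β' ≈ -10.5563 ∉ [0.1, 0.9) ⇒ out
candidate 3: (m,n)=(0,12) → π∥ = 0+12·β ≈ 28.9706, π⊥ = 0+12·β' ≈ -4.9706 ∉ [0.1, 0.9) ⇒ out
candidate 4: (m,n)=(-5,-2) → π∥ = -5-2·β ≈ -9.8284, π⊥ = -5-2·β' ≈ -4.1716 ∉ [0.1, 0.9) ⇒ out
candidate 5: (m,n)=(0,0) → π∥ = 0+0·β ≈ 0.0000, π⊥ = 0+0·β' ≈ 0.0000 ∉ [0.1, 0.9) ⇒ out
candidate 6: (m,n)=(-1,-3) → π∥ = -1-3·β ≈ -8.2426, π⊥ = -1-3·β' ≈ 0.2426 ∈ [0.1, 0.9) ⇒ IN Λ
candidate 7: (m,n)=(3,7) → π∥ = 3+7·β ≈ 19.8995, π⊥ = 3+7·β' ≈ 0.1005 ∈ [0.1, 0.9) ⇒ IN Λ

6, 7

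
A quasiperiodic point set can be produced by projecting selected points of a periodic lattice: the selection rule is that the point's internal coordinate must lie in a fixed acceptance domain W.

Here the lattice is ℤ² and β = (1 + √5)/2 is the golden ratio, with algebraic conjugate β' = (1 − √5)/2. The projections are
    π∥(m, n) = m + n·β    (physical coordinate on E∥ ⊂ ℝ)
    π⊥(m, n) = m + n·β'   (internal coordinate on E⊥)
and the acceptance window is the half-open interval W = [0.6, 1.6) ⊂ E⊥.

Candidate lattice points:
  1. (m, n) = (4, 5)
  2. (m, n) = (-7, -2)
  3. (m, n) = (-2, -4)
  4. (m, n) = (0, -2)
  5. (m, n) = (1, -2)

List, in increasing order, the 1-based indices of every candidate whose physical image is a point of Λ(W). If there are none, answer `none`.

Numerically β ≈ 1.618034 and β' = −1/β ≈ -0.618034.
[1] lift (4,5): star map gives 0.909830; window check 0.6 ≤ 0.909830 < 1.6 is true → IN Λ
[2] lift (-7,-2): star map gives -5.763932; window check 0.6 ≤ -5.763932 < 1.6 is false → out
[3] lift (-2,-4): star map gives 0.472136; window check 0.6 ≤ 0.472136 < 1.6 is false → out
[4] lift (0,-2): star map gives 1.236068; window check 0.6 ≤ 1.236068 < 1.6 is true → IN Λ
[5] lift (1,-2): star map gives 2.236068; window check 0.6 ≤ 2.236068 < 1.6 is false → out

1, 4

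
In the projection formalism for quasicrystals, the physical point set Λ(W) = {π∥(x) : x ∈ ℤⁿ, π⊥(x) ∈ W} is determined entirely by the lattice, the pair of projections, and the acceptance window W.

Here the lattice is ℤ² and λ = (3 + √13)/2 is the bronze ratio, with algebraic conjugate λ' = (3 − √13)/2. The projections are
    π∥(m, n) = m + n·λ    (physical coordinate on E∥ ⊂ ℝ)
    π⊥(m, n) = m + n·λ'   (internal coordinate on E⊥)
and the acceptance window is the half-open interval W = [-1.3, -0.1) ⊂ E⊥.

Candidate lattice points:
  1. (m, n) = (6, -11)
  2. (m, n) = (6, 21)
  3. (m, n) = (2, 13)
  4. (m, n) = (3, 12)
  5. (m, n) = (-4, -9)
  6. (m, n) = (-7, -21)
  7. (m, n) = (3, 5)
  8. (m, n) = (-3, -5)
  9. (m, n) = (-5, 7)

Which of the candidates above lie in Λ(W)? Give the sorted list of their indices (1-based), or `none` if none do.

2, 4, 5, 6

Numerically λ ≈ 3.302776 and λ' = −1/λ ≈ -0.302776.
[1] lift (6,-11): star map gives 9.330532; window check -1.3 ≤ 9.330532 < -0.1 is false → out
[2] lift (6,21): star map gives -0.358288; window check -1.3 ≤ -0.358288 < -0.1 is true → IN Λ
[3] lift (2,13): star map gives -1.936083; window check -1.3 ≤ -1.936083 < -0.1 is false → out
[4] lift (3,12): star map gives -0.633308; window check -1.3 ≤ -0.633308 < -0.1 is true → IN Λ
[5] lift (-4,-9): star map gives -1.275019; window check -1.3 ≤ -1.275019 < -0.1 is true → IN Λ
[6] lift (-7,-21): star map gives -0.641712; window check -1.3 ≤ -0.641712 < -0.1 is true → IN Λ
[7] lift (3,5): star map gives 1.486122; window check -1.3 ≤ 1.486122 < -0.1 is false → out
[8] lift (-3,-5): star map gives -1.486122; window check -1.3 ≤ -1.486122 < -0.1 is false → out
[9] lift (-5,7): star map gives -7.119429; window check -1.3 ≤ -7.119429 < -0.1 is false → out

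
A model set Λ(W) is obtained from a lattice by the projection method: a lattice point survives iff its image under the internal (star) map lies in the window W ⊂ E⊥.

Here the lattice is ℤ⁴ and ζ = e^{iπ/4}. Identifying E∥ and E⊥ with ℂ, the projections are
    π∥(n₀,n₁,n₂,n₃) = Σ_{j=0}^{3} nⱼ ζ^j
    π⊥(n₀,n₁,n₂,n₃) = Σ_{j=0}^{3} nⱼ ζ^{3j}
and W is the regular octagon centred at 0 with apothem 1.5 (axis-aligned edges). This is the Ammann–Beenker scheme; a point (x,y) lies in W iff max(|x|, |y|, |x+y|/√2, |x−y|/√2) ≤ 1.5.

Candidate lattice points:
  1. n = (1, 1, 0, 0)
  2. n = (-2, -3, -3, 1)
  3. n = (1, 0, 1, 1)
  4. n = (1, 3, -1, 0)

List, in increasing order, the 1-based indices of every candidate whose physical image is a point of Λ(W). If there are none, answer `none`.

1

Internal map: ζ^{3j} for j=0..3 gives (1,0), (−√2/2,√2/2), (0,−1), (√2/2,√2/2).
candidate 1: n = (1, 1, 0, 0) → π⊥ ≈ (+0.29289, +0.70711); max(|x|,|y|,|x±y|/√2) = 0.70711 ≤ 1.5 ⇒ ∈ W
candidate 2: n = (-2, -3, -3, 1) → π⊥ ≈ (+0.82843, +1.58579); max(|x|,|y|,|x±y|/√2) = 1.70711 > 1.5 ⇒ ∉ W
candidate 3: n = (1, 0, 1, 1) → π⊥ ≈ (+1.70711, -0.29289); max(|x|,|y|,|x±y|/√2) = 1.70711 > 1.5 ⇒ ∉ W
candidate 4: n = (1, 3, -1, 0) → π⊥ ≈ (-1.12132, +3.12132); max(|x|,|y|,|x±y|/√2) = 3.12132 > 1.5 ⇒ ∉ W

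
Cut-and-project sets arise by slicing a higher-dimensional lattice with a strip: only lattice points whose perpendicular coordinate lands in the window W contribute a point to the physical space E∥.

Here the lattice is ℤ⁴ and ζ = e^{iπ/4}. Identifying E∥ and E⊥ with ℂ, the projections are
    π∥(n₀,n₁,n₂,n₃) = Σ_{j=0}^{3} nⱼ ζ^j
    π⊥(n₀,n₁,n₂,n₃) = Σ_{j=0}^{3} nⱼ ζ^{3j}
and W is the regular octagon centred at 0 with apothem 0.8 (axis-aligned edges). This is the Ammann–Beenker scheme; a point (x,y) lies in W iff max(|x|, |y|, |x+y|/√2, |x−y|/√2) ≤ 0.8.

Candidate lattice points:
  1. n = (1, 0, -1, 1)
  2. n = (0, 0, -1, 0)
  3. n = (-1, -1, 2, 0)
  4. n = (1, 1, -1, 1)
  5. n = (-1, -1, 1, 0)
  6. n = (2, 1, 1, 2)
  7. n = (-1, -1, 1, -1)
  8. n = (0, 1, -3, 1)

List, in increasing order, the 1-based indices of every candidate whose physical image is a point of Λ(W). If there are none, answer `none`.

none

Internal map: ζ^{3j} for j=0..3 gives (1,0), (−√2/2,√2/2), (0,−1), (√2/2,√2/2).
#1 (1, 0, -1, 1): internal (1.7071, 1.7071); octagon support 2.4142 vs apothem 0.8 → ∉ W
#2 (0, 0, -1, 0): internal (0.0000, 1.0000); octagon support 1.0000 vs apothem 0.8 → ∉ W
#3 (-1, -1, 2, 0): internal (-0.2929, -2.7071); octagon support 2.7071 vs apothem 0.8 → ∉ W
#4 (1, 1, -1, 1): internal (1.0000, 2.4142); octagon support 2.4142 vs apothem 0.8 → ∉ W
#5 (-1, -1, 1, 0): internal (-0.2929, -1.7071); octagon support 1.7071 vs apothem 0.8 → ∉ W
#6 (2, 1, 1, 2): internal (2.7071, 1.1213); octagon support 2.7071 vs apothem 0.8 → ∉ W
#7 (-1, -1, 1, -1): internal (-1.0000, -2.4142); octagon support 2.4142 vs apothem 0.8 → ∉ W
#8 (0, 1, -3, 1): internal (0.0000, 4.4142); octagon support 4.4142 vs apothem 0.8 → ∉ W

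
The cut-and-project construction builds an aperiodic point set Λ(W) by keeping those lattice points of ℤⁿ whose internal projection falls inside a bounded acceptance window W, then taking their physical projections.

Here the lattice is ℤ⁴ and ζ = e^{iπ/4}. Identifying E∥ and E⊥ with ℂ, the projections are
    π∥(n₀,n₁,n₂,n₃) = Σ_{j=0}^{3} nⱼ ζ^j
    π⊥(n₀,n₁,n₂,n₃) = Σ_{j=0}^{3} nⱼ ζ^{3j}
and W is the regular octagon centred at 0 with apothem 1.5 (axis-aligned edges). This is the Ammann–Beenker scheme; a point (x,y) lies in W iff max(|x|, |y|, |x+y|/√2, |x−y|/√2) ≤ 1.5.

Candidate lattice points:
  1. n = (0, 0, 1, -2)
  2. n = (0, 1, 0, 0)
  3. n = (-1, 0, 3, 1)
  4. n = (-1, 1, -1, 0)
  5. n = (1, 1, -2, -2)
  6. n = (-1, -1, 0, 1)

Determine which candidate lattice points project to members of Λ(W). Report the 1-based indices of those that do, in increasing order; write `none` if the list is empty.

With ζ = e^{iπ/4} the internal vectors are ζ^0,ζ^3,ζ^6,ζ^9.
candidate 1: n = (0, 0, 1, -2) → π⊥ ≈ (-1.41421, -2.41421); max(|x|,|y|,|x±y|/√2) = 2.70711 > 1.5 ⇒ ∉ W
candidate 2: n = (0, 1, 0, 0) → π⊥ ≈ (-0.70711, +0.70711); max(|x|,|y|,|x±y|/√2) = 1.00000 ≤ 1.5 ⇒ ∈ W
candidate 3: n = (-1, 0, 3, 1) → π⊥ ≈ (-0.29289, -2.29289); max(|x|,|y|,|x±y|/√2) = 2.29289 > 1.5 ⇒ ∉ W
candidate 4: n = (-1, 1, -1, 0) → π⊥ ≈ (-1.70711, +1.70711); max(|x|,|y|,|x±y|/√2) = 2.41421 > 1.5 ⇒ ∉ W
candidate 5: n = (1, 1, -2, -2) → π⊥ ≈ (-1.12132, +1.29289); max(|x|,|y|,|x±y|/√2) = 1.70711 > 1.5 ⇒ ∉ W
candidate 6: n = (-1, -1, 0, 1) → π⊥ ≈ (+0.41421, +0.00000); max(|x|,|y|,|x±y|/√2) = 0.41421 ≤ 1.5 ⇒ ∈ W

2, 6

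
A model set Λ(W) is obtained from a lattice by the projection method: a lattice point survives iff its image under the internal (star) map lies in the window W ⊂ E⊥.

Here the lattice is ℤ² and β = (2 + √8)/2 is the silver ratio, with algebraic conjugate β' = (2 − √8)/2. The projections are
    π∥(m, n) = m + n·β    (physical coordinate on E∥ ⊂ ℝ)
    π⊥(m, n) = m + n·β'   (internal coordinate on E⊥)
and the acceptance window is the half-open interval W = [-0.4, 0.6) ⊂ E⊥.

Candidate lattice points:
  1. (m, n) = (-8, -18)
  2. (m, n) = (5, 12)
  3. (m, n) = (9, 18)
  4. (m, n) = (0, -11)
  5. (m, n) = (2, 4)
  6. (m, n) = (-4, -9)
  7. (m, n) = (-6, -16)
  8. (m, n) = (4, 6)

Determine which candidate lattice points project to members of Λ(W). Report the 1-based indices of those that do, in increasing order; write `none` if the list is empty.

Compute β' = (2−√8)/2 = -0.414214, so π⊥(m,n) = m -0.414214·n.
#1 (-8,-18): internal coord -8 + (-18)·β' = -0.544156; -0.544156 ∉ [-0.4, 0.6) → out
#2 (5,12): internal coord 5 + (12)·β' = +0.029437; +0.029437 ∈ [-0.4, 0.6) → IN Λ
#3 (9,18): internal coord 9 + (18)·β' = +1.544156; +1.544156 ∉ [-0.4, 0.6) → out
#4 (0,-11): internal coord 0 + (-11)·β' = +4.556349; +4.556349 ∉ [-0.4, 0.6) → out
#5 (2,4): internal coord 2 + (4)·β' = +0.343146; +0.343146 ∈ [-0.4, 0.6) → IN Λ
#6 (-4,-9): internal coord -4 + (-9)·β' = -0.272078; -0.272078 ∈ [-0.4, 0.6) → IN Λ
#7 (-6,-16): internal coord -6 + (-16)·β' = +0.627417; +0.627417 ∉ [-0.4, 0.6) → out
#8 (4,6): internal coord 4 + (6)·β' = +1.514719; +1.514719 ∉ [-0.4, 0.6) → out

2, 5, 6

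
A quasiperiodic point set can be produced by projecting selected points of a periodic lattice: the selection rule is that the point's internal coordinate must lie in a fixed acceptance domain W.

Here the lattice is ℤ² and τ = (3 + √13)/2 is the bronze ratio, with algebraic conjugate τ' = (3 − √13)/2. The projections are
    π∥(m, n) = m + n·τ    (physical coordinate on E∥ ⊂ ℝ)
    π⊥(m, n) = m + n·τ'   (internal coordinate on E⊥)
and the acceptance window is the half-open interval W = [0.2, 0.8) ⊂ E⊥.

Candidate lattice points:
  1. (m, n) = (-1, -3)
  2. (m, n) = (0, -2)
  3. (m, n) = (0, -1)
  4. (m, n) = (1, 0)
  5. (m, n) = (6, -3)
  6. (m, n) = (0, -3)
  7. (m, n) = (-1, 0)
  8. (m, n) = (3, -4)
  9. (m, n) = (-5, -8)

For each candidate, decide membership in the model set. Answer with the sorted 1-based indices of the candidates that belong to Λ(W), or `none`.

2, 3

Numerically τ ≈ 3.302776 and τ' = −1/τ ≈ -0.302776.
candidate 1: (m,n)=(-1,-3) → π∥ = -1-3·τ ≈ -10.908327, π⊥ = -1-3·τ' ≈ -0.091673 ∉ [0.2, 0.8) ⇒ out
candidate 2: (m,n)=(0,-2) → π∥ = 0-2·τ ≈ -6.605551, π⊥ = 0-2·τ' ≈ 0.605551 ∈ [0.2, 0.8) ⇒ IN Λ
candidate 3: (m,n)=(0,-1) → π∥ = 0-1·τ ≈ -3.302776, π⊥ = 0-1·τ' ≈ 0.302776 ∈ [0.2, 0.8) ⇒ IN Λ
candidate 4: (m,n)=(1,0) → π∥ = 1+0·τ ≈ 1.000000, π⊥ = 1+0·τ' ≈ 1.000000 ∉ [0.2, 0.8) ⇒ out
candidate 5: (m,n)=(6,-3) → π∥ = 6-3·τ ≈ -3.908327, π⊥ = 6-3·τ' ≈ 6.908327 ∉ [0.2, 0.8) ⇒ out
candidate 6: (m,n)=(0,-3) → π∥ = 0-3·τ ≈ -9.908327, π⊥ = 0-3·τ' ≈ 0.908327 ∉ [0.2, 0.8) ⇒ out
candidate 7: (m,n)=(-1,0) → π∥ = -1+0·τ ≈ -1.000000, π⊥ = -1+0·τ' ≈ -1.000000 ∉ [0.2, 0.8) ⇒ out
candidate 8: (m,n)=(3,-4) → π∥ = 3-4·τ ≈ -10.211103, π⊥ = 3-4·τ' ≈ 4.211103 ∉ [0.2, 0.8) ⇒ out
candidate 9: (m,n)=(-5,-8) → π∥ = -5-8·τ ≈ -31.422205, π⊥ = -5-8·τ' ≈ -2.577795 ∉ [0.2, 0.8) ⇒ out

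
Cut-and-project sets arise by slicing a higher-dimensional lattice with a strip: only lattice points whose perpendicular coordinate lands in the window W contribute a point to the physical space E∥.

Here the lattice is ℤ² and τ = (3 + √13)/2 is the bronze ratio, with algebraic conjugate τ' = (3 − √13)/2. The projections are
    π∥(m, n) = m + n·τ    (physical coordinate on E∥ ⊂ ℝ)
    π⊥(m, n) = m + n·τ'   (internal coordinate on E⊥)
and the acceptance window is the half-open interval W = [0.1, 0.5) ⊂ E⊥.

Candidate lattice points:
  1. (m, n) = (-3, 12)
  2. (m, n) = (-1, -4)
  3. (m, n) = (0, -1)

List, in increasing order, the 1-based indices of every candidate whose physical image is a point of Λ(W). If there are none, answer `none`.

Numerically τ ≈ 3.3028 and τ' = −1/τ ≈ -0.3028.
#1 (-3,12): internal coord -3 + (12)·τ' = -6.6333; -6.6333 ∉ [0.1, 0.5) → out
#2 (-1,-4): internal coord -1 + (-4)·τ' = +0.2111; +0.2111 ∈ [0.1, 0.5) → IN Λ
#3 (0,-1): internal coord 0 + (-1)·τ' = +0.3028; +0.3028 ∈ [0.1, 0.5) → IN Λ

2, 3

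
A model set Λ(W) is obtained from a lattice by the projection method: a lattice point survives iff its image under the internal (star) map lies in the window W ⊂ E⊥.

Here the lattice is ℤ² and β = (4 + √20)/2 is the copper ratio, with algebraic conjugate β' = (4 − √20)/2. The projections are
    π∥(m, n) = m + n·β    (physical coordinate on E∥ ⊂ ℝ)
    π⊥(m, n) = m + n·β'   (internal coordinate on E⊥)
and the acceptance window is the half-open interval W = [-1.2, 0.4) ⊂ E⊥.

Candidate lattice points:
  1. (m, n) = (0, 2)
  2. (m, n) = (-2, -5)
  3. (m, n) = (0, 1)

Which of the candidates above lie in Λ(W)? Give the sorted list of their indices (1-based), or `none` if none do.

Compute β' = (4−√20)/2 = -0.23607, so π⊥(m,n) = m -0.23607·n.
[1] lift (0,2): star map gives -0.47214; window check -1.2 ≤ -0.47214 < 0.4 is true → IN Λ
[2] lift (-2,-5): star map gives -0.81966; window check -1.2 ≤ -0.81966 < 0.4 is true → IN Λ
[3] lift (0,1): star map gives -0.23607; window check -1.2 ≤ -0.23607 < 0.4 is true → IN Λ

1, 2, 3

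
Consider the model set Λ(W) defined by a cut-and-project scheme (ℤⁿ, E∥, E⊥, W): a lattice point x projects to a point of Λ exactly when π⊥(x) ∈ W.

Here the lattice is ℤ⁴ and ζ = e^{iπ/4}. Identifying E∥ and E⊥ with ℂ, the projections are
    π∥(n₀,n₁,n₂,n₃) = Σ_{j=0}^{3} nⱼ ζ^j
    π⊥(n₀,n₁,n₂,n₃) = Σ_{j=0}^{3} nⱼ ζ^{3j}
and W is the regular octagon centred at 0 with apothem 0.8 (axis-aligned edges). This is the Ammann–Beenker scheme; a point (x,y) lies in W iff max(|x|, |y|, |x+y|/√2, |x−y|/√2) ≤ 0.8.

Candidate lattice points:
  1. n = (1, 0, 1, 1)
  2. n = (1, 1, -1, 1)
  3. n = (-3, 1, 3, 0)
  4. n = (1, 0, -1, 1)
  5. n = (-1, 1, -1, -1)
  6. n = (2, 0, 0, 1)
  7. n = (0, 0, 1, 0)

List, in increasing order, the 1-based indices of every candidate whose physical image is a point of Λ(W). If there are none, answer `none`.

With ζ = e^{iπ/4} the internal vectors are ζ^0,ζ^3,ζ^6,ζ^9.
#1 (1, 0, 1, 1): internal (1.707107, -0.292893); octagon support 1.707107 vs apothem 0.8 → ∉ W
#2 (1, 1, -1, 1): internal (1.000000, 2.414214); octagon support 2.414214 vs apothem 0.8 → ∉ W
#3 (-3, 1, 3, 0): internal (-3.707107, -2.292893); octagon support 4.242641 vs apothem 0.8 → ∉ W
#4 (1, 0, -1, 1): internal (1.707107, 1.707107); octagon support 2.414214 vs apothem 0.8 → ∉ W
#5 (-1, 1, -1, -1): internal (-2.414214, 1.000000); octagon support 2.414214 vs apothem 0.8 → ∉ W
#6 (2, 0, 0, 1): internal (2.707107, 0.707107); octagon support 2.707107 vs apothem 0.8 → ∉ W
#7 (0, 0, 1, 0): internal (0.000000, -1.000000); octagon support 1.000000 vs apothem 0.8 → ∉ W

none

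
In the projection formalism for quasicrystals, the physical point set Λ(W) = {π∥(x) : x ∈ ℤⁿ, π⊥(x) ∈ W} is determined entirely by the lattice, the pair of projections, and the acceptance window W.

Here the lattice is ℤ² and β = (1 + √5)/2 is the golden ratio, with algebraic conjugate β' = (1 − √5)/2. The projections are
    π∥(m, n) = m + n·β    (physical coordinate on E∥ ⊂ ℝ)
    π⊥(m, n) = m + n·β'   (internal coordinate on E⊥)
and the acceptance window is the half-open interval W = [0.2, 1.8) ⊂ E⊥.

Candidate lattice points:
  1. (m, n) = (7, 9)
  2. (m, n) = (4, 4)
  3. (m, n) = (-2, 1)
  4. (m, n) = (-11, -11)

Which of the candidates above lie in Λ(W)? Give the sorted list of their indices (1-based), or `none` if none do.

1, 2

β' = (1−√5)/2 ≈ -0.618034.
[1] lift (7,9): star map gives 1.437694; window check 0.2 ≤ 1.437694 < 1.8 is true → IN Λ
[2] lift (4,4): star map gives 1.527864; window check 0.2 ≤ 1.527864 < 1.8 is true → IN Λ
[3] lift (-2,1): star map gives -2.618034; window check 0.2 ≤ -2.618034 < 1.8 is false → out
[4] lift (-11,-11): star map gives -4.201626; window check 0.2 ≤ -4.201626 < 1.8 is false → out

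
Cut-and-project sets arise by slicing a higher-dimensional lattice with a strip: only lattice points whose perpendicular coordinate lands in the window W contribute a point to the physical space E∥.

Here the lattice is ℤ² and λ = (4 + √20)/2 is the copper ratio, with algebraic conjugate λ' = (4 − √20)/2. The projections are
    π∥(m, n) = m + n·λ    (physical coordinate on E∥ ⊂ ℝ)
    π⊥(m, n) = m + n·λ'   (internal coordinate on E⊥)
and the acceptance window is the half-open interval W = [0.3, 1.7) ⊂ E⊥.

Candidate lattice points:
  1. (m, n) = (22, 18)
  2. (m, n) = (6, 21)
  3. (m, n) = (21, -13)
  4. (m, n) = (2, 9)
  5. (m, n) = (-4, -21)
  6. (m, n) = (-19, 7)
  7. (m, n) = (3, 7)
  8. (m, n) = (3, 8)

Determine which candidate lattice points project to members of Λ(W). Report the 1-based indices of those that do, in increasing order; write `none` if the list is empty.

Compute λ' = (4−√20)/2 = -0.23607, so π⊥(m,n) = m -0.23607·n.
[1] lift (22,18): star map gives 17.75078; window check 0.3 ≤ 17.75078 < 1.7 is false → out
[2] lift (6,21): star map gives 1.04257; window check 0.3 ≤ 1.04257 < 1.7 is true → IN Λ
[3] lift (21,-13): star map gives 24.06888; window check 0.3 ≤ 24.06888 < 1.7 is false → out
[4] lift (2,9): star map gives -0.12461; window check 0.3 ≤ -0.12461 < 1.7 is false → out
[5] lift (-4,-21): star map gives 0.95743; window check 0.3 ≤ 0.95743 < 1.7 is true → IN Λ
[6] lift (-19,7): star map gives -20.65248; window check 0.3 ≤ -20.65248 < 1.7 is false → out
[7] lift (3,7): star map gives 1.34752; window check 0.3 ≤ 1.34752 < 1.7 is true → IN Λ
[8] lift (3,8): star map gives 1.11146; window check 0.3 ≤ 1.11146 < 1.7 is true → IN Λ

2, 5, 7, 8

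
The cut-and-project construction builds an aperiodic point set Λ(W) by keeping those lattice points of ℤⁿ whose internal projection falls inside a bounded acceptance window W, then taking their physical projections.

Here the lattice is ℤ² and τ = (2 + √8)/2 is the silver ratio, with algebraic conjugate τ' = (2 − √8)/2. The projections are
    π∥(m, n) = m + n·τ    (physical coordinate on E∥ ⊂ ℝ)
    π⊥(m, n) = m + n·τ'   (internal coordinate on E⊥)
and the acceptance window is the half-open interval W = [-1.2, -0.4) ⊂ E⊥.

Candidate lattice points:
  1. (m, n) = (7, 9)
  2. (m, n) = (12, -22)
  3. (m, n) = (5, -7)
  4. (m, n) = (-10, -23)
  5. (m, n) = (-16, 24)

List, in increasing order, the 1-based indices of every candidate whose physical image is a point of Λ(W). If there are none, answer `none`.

4

Numerically τ ≈ 2.4142 and τ' = −1/τ ≈ -0.4142.
candidate 1: (m,n)=(7,9) → π∥ = 7+9·τ ≈ 28.7279, π⊥ = 7+9·τ' ≈ 3.2721 ∉ [-1.2, -0.4) ⇒ out
candidate 2: (m,n)=(12,-22) → π∥ = 12-22·τ ≈ -41.1127, π⊥ = 12-22·τ' ≈ 21.1127 ∉ [-1.2, -0.4) ⇒ out
candidate 3: (m,n)=(5,-7) → π∥ = 5-7·τ ≈ -11.8995, π⊥ = 5-7·τ' ≈ 7.8995 ∉ [-1.2, -0.4) ⇒ out
candidate 4: (m,n)=(-10,-23) → π∥ = -10-23·τ ≈ -65.5269, π⊥ = -10-23·τ' ≈ -0.4731 ∈ [-1.2, -0.4) ⇒ IN Λ
candidate 5: (m,n)=(-16,24) → π∥ = -16+24·τ ≈ 41.9411, π⊥ = -16+24·τ' ≈ -25.9411 ∉ [-1.2, -0.4) ⇒ out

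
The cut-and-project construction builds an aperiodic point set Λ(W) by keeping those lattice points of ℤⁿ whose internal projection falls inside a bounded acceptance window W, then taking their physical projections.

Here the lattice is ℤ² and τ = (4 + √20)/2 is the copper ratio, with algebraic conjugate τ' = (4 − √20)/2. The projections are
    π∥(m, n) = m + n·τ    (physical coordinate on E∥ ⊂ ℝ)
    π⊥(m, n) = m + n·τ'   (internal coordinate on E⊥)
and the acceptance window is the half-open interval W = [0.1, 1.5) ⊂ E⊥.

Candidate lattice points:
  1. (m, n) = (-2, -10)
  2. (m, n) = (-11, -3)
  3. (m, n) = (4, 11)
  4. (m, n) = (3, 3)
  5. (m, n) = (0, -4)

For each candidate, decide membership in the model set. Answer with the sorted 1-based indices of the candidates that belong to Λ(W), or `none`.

τ' = (4−√20)/2 ≈ -0.23607.
#1 (-2,-10): internal coord -2 + (-10)·τ' = +0.36068; +0.36068 ∈ [0.1, 1.5) → IN Λ
#2 (-11,-3): internal coord -11 + (-3)·τ' = -10.29180; -10.29180 ∉ [0.1, 1.5) → out
#3 (4,11): internal coord 4 + (11)·τ' = +1.40325; +1.40325 ∈ [0.1, 1.5) → IN Λ
#4 (3,3): internal coord 3 + (3)·τ' = +2.29180; +2.29180 ∉ [0.1, 1.5) → out
#5 (0,-4): internal coord 0 + (-4)·τ' = +0.94427; +0.94427 ∈ [0.1, 1.5) → IN Λ

1, 3, 5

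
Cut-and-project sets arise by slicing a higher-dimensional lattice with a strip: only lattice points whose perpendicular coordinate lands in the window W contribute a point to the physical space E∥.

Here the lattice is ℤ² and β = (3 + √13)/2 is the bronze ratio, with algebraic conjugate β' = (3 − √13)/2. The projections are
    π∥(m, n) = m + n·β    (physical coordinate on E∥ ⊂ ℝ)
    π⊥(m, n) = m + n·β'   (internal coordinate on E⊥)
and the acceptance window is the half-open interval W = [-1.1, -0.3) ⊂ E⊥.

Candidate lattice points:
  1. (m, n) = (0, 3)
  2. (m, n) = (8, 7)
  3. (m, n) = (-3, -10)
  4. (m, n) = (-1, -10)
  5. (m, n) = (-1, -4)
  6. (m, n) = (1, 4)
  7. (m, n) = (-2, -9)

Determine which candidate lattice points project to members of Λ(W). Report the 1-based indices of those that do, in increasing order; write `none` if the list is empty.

Compute β' = (3−√13)/2 = -0.302776, so π⊥(m,n) = m -0.302776·n.
#1 (0,3): internal coord 0 + (3)·β' = -0.908327; -0.908327 ∈ [-1.1, -0.3) → IN Λ
#2 (8,7): internal coord 8 + (7)·β' = +5.880571; +5.880571 ∉ [-1.1, -0.3) → out
#3 (-3,-10): internal coord -3 + (-10)·β' = +0.027756; +0.027756 ∉ [-1.1, -0.3) → out
#4 (-1,-10): internal coord -1 + (-10)·β' = +2.027756; +2.027756 ∉ [-1.1, -0.3) → out
#5 (-1,-4): internal coord -1 + (-4)·β' = +0.211103; +0.211103 ∉ [-1.1, -0.3) → out
#6 (1,4): internal coord 1 + (4)·β' = -0.211103; -0.211103 ∉ [-1.1, -0.3) → out
#7 (-2,-9): internal coord -2 + (-9)·β' = +0.724981; +0.724981 ∉ [-1.1, -0.3) → out

1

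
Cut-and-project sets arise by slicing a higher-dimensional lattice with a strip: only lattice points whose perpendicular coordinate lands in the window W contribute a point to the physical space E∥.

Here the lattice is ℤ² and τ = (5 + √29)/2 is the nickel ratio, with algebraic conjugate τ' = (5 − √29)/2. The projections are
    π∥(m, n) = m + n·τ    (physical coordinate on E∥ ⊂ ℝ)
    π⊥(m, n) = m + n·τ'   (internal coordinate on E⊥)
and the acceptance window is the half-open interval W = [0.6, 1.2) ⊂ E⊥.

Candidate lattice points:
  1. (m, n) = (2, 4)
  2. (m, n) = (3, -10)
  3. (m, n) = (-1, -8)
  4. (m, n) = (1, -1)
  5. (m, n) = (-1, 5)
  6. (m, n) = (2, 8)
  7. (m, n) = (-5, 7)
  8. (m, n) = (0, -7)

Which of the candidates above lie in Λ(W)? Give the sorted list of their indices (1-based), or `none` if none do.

Numerically τ ≈ 5.1926 and τ' = −1/τ ≈ -0.1926.
candidate 1: (m,n)=(2,4) → π∥ = 2+4·τ ≈ 22.7703, π⊥ = 2+4·τ' ≈ 1.2297 ∉ [0.6, 1.2) ⇒ out
candidate 2: (m,n)=(3,-10) → π∥ = 3-10·τ ≈ -48.9258, π⊥ = 3-10·τ' ≈ 4.9258 ∉ [0.6, 1.2) ⇒ out
candidate 3: (m,n)=(-1,-8) → π∥ = -1-8·τ ≈ -42.5407, π⊥ = -1-8·τ' ≈ 0.5407 ∉ [0.6, 1.2) ⇒ out
candidate 4: (m,n)=(1,-1) → π∥ = 1-1·τ ≈ -4.1926, π⊥ = 1-1·τ' ≈ 1.1926 ∈ [0.6, 1.2) ⇒ IN Λ
candidate 5: (m,n)=(-1,5) → π∥ = -1+5·τ ≈ 24.9629, π⊥ = -1+5·τ' ≈ -1.9629 ∉ [0.6, 1.2) ⇒ out
candidate 6: (m,n)=(2,8) → π∥ = 2+8·τ ≈ 43.5407, π⊥ = 2+8·τ' ≈ 0.4593 ∉ [0.6, 1.2) ⇒ out
candidate 7: (m,n)=(-5,7) → π∥ = -5+7·τ ≈ 31.3481, π⊥ = -5+7·τ' ≈ -6.3481 ∉ [0.6, 1.2) ⇒ out
candidate 8: (m,n)=(0,-7) → π∥ = 0-7·τ ≈ -36.3481, π⊥ = 0-7·τ' ≈ 1.3481 ∉ [0.6, 1.2) ⇒ out

4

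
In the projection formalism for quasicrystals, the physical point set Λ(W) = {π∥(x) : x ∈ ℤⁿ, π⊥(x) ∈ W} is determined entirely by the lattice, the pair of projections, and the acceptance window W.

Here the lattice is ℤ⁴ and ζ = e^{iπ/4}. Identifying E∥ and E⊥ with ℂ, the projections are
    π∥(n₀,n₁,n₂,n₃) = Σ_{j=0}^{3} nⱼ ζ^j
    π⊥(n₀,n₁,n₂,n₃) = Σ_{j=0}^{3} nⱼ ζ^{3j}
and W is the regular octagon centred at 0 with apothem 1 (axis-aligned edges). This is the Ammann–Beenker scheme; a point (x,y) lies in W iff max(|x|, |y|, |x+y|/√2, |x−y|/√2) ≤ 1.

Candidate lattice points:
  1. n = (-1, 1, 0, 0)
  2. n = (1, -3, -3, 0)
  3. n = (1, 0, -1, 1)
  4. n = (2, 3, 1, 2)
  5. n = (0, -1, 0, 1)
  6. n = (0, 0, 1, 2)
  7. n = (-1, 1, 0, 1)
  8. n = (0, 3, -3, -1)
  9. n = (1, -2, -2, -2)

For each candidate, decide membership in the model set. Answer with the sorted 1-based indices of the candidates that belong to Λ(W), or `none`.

none

Internal map: ζ^{3j} for j=0..3 gives (1,0), (−√2/2,√2/2), (0,−1), (√2/2,√2/2).
#1 (-1, 1, 0, 0): internal (-1.70711, 0.70711); octagon support 1.70711 vs apothem 1 → ∉ W
#2 (1, -3, -3, 0): internal (3.12132, 0.87868); octagon support 3.12132 vs apothem 1 → ∉ W
#3 (1, 0, -1, 1): internal (1.70711, 1.70711); octagon support 2.41421 vs apothem 1 → ∉ W
#4 (2, 3, 1, 2): internal (1.29289, 2.53553); octagon support 2.70711 vs apothem 1 → ∉ W
#5 (0, -1, 0, 1): internal (1.41421, 0.00000); octagon support 1.41421 vs apothem 1 → ∉ W
#6 (0, 0, 1, 2): internal (1.41421, 0.41421); octagon support 1.41421 vs apothem 1 → ∉ W
#7 (-1, 1, 0, 1): internal (-1.00000, 1.41421); octagon support 1.70711 vs apothem 1 → ∉ W
#8 (0, 3, -3, -1): internal (-2.82843, 4.41421); octagon support 5.12132 vs apothem 1 → ∉ W
#9 (1, -2, -2, -2): internal (1.00000, -0.82843); octagon support 1.29289 vs apothem 1 → ∉ W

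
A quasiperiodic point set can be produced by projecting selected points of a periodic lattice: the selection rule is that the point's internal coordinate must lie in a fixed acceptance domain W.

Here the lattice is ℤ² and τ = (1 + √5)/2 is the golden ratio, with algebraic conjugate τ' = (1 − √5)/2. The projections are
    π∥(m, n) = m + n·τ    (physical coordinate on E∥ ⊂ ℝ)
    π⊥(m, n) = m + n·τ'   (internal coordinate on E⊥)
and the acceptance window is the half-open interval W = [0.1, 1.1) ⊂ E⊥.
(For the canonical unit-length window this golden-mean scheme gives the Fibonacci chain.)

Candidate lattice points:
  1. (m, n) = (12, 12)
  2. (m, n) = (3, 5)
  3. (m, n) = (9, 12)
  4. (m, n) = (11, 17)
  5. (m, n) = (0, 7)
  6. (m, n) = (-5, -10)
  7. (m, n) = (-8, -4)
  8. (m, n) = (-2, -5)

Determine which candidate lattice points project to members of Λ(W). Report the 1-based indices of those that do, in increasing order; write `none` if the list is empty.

4, 8

τ' = (1−√5)/2 ≈ -0.61803.
candidate 1: (m,n)=(12,12) → π∥ = 12+12·τ ≈ 31.41641, π⊥ = 12+12·τ' ≈ 4.58359 ∉ [0.1, 1.1) ⇒ out
candidate 2: (m,n)=(3,5) → π∥ = 3+5·τ ≈ 11.09017, π⊥ = 3+5·τ' ≈ -0.09017 ∉ [0.1, 1.1) ⇒ out
candidate 3: (m,n)=(9,12) → π∥ = 9+12·τ ≈ 28.41641, π⊥ = 9+12·τ' ≈ 1.58359 ∉ [0.1, 1.1) ⇒ out
candidate 4: (m,n)=(11,17) → π∥ = 11+17·τ ≈ 38.50658, π⊥ = 11+17·τ' ≈ 0.49342 ∈ [0.1, 1.1) ⇒ IN Λ
candidate 5: (m,n)=(0,7) → π∥ = 0+7·τ ≈ 11.32624, π⊥ = 0+7·τ' ≈ -4.32624 ∉ [0.1, 1.1) ⇒ out
candidate 6: (m,n)=(-5,-10) → π∥ = -5-10·τ ≈ -21.18034, π⊥ = -5-10·τ' ≈ 1.18034 ∉ [0.1, 1.1) ⇒ out
candidate 7: (m,n)=(-8,-4) → π∥ = -8-4·τ ≈ -14.47214, π⊥ = -8-4·τ' ≈ -5.52786 ∉ [0.1, 1.1) ⇒ out
candidate 8: (m,n)=(-2,-5) → π∥ = -2-5·τ ≈ -10.09017, π⊥ = -2-5·τ' ≈ 1.09017 ∈ [0.1, 1.1) ⇒ IN Λ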